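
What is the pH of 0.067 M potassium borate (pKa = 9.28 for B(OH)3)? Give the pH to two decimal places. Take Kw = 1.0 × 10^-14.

B(OH)4- is the conjugate base of the weak acid B(OH)3.
Ka = 10^(−9.28) = 5.25 × 10^-10
Kb = Kw/Ka = 1.0×10^-14 / 5.25 × 10^-10 = 1.90 × 10^-5
From the ICE table, Kb = x²/(0.067 − x) = 1.90 × 10^-5.
Assume x ≪ 0.067: x ≈ √(1.90 × 10^-5 × 0.067) = 1.13 × 10^-3 M
pOH = −log(1.13 × 10^-3) = 2.95; pH = 14.00 − 2.95 = 11.05

pH = 11.05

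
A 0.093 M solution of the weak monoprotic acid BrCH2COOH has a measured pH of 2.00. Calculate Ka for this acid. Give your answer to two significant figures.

Ka = 1.2 × 10^-3

[H+] = 10^(-2.00) = 1.00 × 10^-2 M
At equilibrium [HA] = 0.093 − 1.00 × 10^-2 = 8.30 × 10^-2 M
Ka = [H+][A-]/[HA] = (1.00 × 10^-2)² / 8.30 × 10^-2 = 1.2 × 10^-3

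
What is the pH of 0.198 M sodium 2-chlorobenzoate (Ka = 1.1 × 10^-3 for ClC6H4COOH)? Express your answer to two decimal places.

ClC6H4COO- is the conjugate base of the weak acid ClC6H4COOH.
Kb = Kw/Ka = 1.0×10^-14 / 1.1 × 10^-3 = 9.09 × 10^-12
From the ICE table, Kb = [OH-]²/(0.198 − [OH-]) = 9.09 × 10^-12.
Since Kb ≪ C₀, [OH-] ≈ √(Kb·C₀) = 1.34 × 10^-6 M.
([OH-]/C₀ = 0.00068% < 5%, so the approximation holds.)
pOH = 5.87, so pH = 14.00 − pOH = 8.13

pH = 8.13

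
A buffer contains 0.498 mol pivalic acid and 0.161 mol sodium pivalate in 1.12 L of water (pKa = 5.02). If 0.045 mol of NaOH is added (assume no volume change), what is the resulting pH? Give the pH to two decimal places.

pH = 4.68

OH- converts (CH3)3CCOOH to (CH3)3CCOO-: (CH3)3CCOOH → 0.453 mol, (CH3)3CCOO- → 0.206 mol.
Henderson–Hasselbalch with mole ratio 0.206/0.453: pH = 5.02 + (-0.342)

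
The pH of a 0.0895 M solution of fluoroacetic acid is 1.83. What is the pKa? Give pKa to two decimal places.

[H+] = 10^(-1.83) = 1.48 × 10^-2 M
At equilibrium [HA] = 0.0895 − 1.48 × 10^-2 = 7.47 × 10^-2 M
Ka = [H+][A-]/[HA] = (1.48 × 10^-2)² / 7.47 × 10^-2 = 2.93 × 10^-3
pKa = -log(2.93 × 10^-3) = 2.53

pKa = 2.53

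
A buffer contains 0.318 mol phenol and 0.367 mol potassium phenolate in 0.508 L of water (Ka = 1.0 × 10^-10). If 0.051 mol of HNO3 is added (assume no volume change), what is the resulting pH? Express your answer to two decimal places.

pH = 9.93

After neutralization: n(C6H5OH) = 0.369 mol, n(C6H5O-) = 0.316 mol.
pKa = −log(1.0 × 10^-10) = 10.000
pH = pKa + log(n_C6H5O-/n_C6H5OH) = 10.000 + log(0.316/0.369) = 10.000 + (-0.067)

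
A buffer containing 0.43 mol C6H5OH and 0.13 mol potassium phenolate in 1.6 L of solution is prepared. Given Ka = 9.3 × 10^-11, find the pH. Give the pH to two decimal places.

pKa = −log(9.3 × 10^-11) = 10.032
pH = pKa + log([A⁻]/[HA]) = 10.032 + log(0.13/0.43)
pH = 10.032 + (-0.520) = 9.51

pH = 9.51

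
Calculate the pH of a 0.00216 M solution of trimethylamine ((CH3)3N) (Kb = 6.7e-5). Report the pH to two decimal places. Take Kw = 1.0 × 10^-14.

(CH3)3N + H2O ⇌ (CH3)3NH+ + OH-
Let x = [OH-] at equilibrium. Kb = x²/(0.00216 − x).
The 5% rule fails; solving x² + Kb·x − Kb·C₀ = 0 exactly:
x = [−6.7e-05 + √(6.7e-05² + 5.79e-07)]/2 = 3.48 × 10^-4 M
pOH = −log(3.48 × 10^-4) = 3.46; pH = 14.00 − 3.46 = 10.54

pH = 10.54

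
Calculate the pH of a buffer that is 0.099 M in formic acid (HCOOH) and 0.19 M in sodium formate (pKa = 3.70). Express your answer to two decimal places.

Henderson–Hasselbalch: pH = pKa + log([HCOO-]/[HCOOH]) = 3.70 + log(0.19/0.099)
pH = 3.70 + (+0.283) = 3.98

pH = 3.98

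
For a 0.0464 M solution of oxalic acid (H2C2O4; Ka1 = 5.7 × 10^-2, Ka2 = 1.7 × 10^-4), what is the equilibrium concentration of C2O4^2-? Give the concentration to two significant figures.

First ionization gives [H+] ≈ [HC2O4-] = 3.03 × 10^-2 M.
Second step: Ka2 = [H+][C2O4^2-]/[HC2O4-] ≈ [C2O4^2-] (since [H+] ≈ [HC2O4-]).
So [C2O4^2-] ≈ Ka2.

1.7 × 10^-4 M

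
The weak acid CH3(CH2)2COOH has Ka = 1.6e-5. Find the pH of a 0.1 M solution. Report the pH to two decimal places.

pH = 2.90

CH3(CH2)2COOH ⇌ CH3(CH2)2COO- + H+
Ka = x²/(0.1 − x) = 1.6 × 10^-5
Since Ka ≪ C₀, x ≈ √(Ka·C₀) = 1.26 × 10^-3 M.
(x/C₀ = 1.3% < 5%, so the approximation holds.)
pH = −log(1.26 × 10^-3) = 2.90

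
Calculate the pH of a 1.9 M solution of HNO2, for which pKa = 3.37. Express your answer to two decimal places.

HNO2 ⇌ NO2- + H+
Ka = 10^(−3.37) = 4.27 × 10^-4
Ka = [H+]²/(1.9 − [H+]) = 4.27 × 10^-4
Neglecting [H+] in the denominator: [H+] = √(4.27 × 10^-4 × 1.9) = 2.85 × 10^-2 M
pH = −log(2.85 × 10^-2) = 1.55

pH = 1.55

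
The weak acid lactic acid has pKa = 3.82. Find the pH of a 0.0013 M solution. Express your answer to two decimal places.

CH3CH(OH)COOH ⇌ CH3CH(OH)COO- + H+
Ka = 10^(−3.82) = 1.51 × 10^-4
Let x = [H+] at equilibrium. Ka = x²/(0.0013 − x).
Here C₀/Ka ≈ 8.61, so the small-x approximation fails. Use the quadratic:
x = (−Ka + √(Ka² + 4·Ka·C₀))/2 = 3.74 × 10^-4 M
pH = −log[H+] = −log(3.74 × 10^-4) = 3.43

pH = 3.43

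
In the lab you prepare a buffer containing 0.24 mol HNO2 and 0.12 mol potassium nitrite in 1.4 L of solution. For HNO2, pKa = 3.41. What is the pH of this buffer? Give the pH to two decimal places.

Using pH = pKa + log([base]/[acid]) with [base]/[acid] = 0.12/0.24:
pH = 3.41 + (-0.301) = 3.11

pH = 3.11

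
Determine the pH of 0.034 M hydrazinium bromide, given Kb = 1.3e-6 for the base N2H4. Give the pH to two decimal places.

N2H5+ is the conjugate acid of the weak base N2H4.
Ka = Kw/Kb = 1.0×10^-14 / 1.3 × 10^-6 = 7.69 × 10^-9
From the ICE table, Ka = x²/(0.034 − x) = 7.69 × 10^-9.
Since Ka ≪ C₀, x ≈ √(Ka·C₀) = 1.62 × 10^-5 M.
Check: 0.048% ionized — well under 5%, approximation valid.
pH = −log(1.62 × 10^-5) = 4.79

pH = 4.79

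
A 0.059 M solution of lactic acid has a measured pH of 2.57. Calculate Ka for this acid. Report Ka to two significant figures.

[H+] = 10^(-2.57) = 2.69 × 10^-3 M
At equilibrium [HA] = 0.059 − 2.69 × 10^-3 = 5.63 × 10^-2 M
Ka = [H+][A-]/[HA] = (2.69 × 10^-3)² / 5.63 × 10^-2 = 1.3 × 10^-4

Ka = 1.3 × 10^-4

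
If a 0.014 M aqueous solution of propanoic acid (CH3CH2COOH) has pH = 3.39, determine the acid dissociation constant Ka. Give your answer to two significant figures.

[H+] = 10^(-3.39) = 4.07 × 10^-4 M
At equilibrium [HA] = 0.014 − 4.07 × 10^-4 = 1.36 × 10^-2 M
Ka = [H+][A-]/[HA] = (4.07 × 10^-4)² / 1.36 × 10^-2 = 1.2 × 10^-5

Ka = 1.2 × 10^-5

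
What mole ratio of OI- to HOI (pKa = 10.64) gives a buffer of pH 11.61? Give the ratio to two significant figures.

pH = pKa + log(r) ⇒ log(r) = 11.61 − 10.64 = +0.97
r = [OI-]/[HOI] = 10^(+0.97) = 9.33

ratio = 9.3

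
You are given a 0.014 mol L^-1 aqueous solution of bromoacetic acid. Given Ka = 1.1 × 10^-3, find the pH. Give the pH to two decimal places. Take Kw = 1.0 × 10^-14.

pH = 2.47

BrCH2COOH ⇌ BrCH2COO- + H+
Ka = [H+]²/(0.014 − [H+]) = 1.1 × 10^-3
[H+] is not negligible relative to C₀; solve [H+]² + 0.0011·[H+] − 1.54e-05 = 0.
[H+] = [−0.0011 + √(0.0011² + 6.16e-05)]/2 = 3.41 × 10^-3 M
pH = −log(3.41 × 10^-3) = 2.47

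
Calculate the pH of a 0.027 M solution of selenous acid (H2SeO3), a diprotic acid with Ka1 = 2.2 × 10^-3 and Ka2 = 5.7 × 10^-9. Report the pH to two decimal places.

pH = 2.17

Since Ka1 ≫ Ka2, the first ionization dominates [H+].
Ka1 = x²/(0.027 − x) = 2.2 × 10^-3
Solving the quadratic: x = (−Ka1 + √(Ka1² + 4·Ka1·C₀))/2 = 6.69 × 10^-3 M
pH = −log(6.69 × 10^-3) = 2.17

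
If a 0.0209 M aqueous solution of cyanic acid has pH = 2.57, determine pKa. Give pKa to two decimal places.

[H+] = 10^(-2.57) = 2.69 × 10^-3 M
At equilibrium [HA] = 0.0209 − 2.69 × 10^-3 = 1.82 × 10^-2 M
Ka = [H+][A-]/[HA] = (2.69 × 10^-3)² / 1.82 × 10^-2 = 3.98 × 10^-4
pKa = -log(3.98 × 10^-4) = 3.40

pKa = 3.40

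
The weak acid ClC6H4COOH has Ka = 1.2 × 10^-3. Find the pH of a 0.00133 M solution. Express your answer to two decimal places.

ClC6H4COOH ⇌ ClC6H4COO- + H+
Let x = [H+] at equilibrium. Ka = x²/(0.00133 − x).
The 5% rule fails; solving x² + Ka·x − Ka·C₀ = 0 exactly:
x = [−0.0012 + √(0.0012² + 6.38e-06)]/2 = 7.99 × 10^-4 M
pH = −log[H+] = −log(7.99 × 10^-4) = 3.10

pH = 3.10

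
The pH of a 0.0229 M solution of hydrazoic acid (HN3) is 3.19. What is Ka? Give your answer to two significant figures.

Ka = 1.9 × 10^-5

[H+] = 10^(-3.19) = 6.46 × 10^-4 M
At equilibrium [HA] = 0.0229 − 6.46 × 10^-4 = 2.23 × 10^-2 M
Ka = [H+][A-]/[HA] = (6.46 × 10^-4)² / 2.23 × 10^-2 = 1.9 × 10^-5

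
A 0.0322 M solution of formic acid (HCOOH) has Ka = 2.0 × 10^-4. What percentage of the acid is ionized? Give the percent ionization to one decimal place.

HCOOH ⇌ HCOO- + H+; let x = [H+] at equilibrium.
Ka = x²/(C₀ − x); solving the quadratic gives x = 2.44 × 10^-3 M.
Fraction ionized = 2.44 × 10^-3 / 0.0322 = 0.0758 → 7.6%

7.6%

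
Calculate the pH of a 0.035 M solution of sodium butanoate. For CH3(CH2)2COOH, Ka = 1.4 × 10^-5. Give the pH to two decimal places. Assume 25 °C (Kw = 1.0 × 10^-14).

CH3(CH2)2COO- is the conjugate base of the weak acid CH3(CH2)2COOH.
Kb = Kw/Ka = 1.0×10^-14 / 1.4 × 10^-5 = 7.14 × 10^-10
Kb = x²/(0.035 − x) = 7.14 × 10^-10
Neglecting x in the denominator: x = √(7.14 × 10^-10 × 0.035) = 5.00 × 10^-6 M
(x/C₀ = 0.014% < 5%, so the approximation holds.)
pOH = −log(5.00 × 10^-6) = 5.30; pH = 14.00 − 5.30 = 8.70

pH = 8.70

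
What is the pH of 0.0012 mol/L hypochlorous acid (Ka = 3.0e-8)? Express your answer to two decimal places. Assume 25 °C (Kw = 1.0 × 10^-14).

HOCl ⇌ OCl- + H+
From the ICE table, Ka = [H+]²/(0.0012 − [H+]) = 3.0 × 10^-8.
Since Ka ≪ C₀, [H+] ≈ √(Ka·C₀) = 6.00 × 10^-6 M.
pH = −log[H+] = −log(6.00 × 10^-6) = 5.22

pH = 5.22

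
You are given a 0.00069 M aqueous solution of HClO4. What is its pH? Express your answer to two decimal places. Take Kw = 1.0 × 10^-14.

HClO4 is a strong acid and dissociates completely, so [H+] = 0.00069 M.
pH = -log(0.00069) = 3.16

pH = 3.16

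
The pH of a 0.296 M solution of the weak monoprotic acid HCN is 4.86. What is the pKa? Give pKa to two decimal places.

pKa = 9.19

[H+] = 10^(-4.86) = 1.38 × 10^-5 M
At equilibrium [HA] = 0.296 − 1.38 × 10^-5 = 2.96 × 10^-1 M
Ka = [H+][A-]/[HA] = (1.38 × 10^-5)² / 2.96 × 10^-1 = 6.43 × 10^-10
pKa = -log(6.43 × 10^-10) = 9.19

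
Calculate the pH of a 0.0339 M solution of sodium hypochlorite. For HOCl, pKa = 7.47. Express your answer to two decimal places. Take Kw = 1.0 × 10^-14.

pH = 10.00

OCl- is the conjugate base of the weak acid HOCl.
Ka = 10^(−7.47) = 3.39 × 10^-8
Kb = Kw/Ka = 1.0×10^-14 / 3.39 × 10^-8 = 2.95 × 10^-7
Kb = x²/(0.0339 − x) = 2.95 × 10^-7
Assume x ≪ 0.0339: x ≈ √(2.95 × 10^-7 × 0.0339) = 1.00 × 10^-4 M
pOH = 4.00, so pH = 14.00 − pOH = 10.00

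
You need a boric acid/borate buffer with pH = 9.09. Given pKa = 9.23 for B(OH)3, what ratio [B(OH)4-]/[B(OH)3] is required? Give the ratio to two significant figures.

ratio = 0.72

pH = pKa + log(r) ⇒ log(r) = 9.09 − 9.23 = -0.14
r = [B(OH)4-]/[B(OH)3] = 10^(-0.14) = 0.724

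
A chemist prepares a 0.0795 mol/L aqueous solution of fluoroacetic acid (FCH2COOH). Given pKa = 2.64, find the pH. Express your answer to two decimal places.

pH = 1.91

FCH2COOH ⇌ FCH2COO- + H+
Ka = 10^(−2.64) = 2.29 × 10^-3
Let x = [H+] at equilibrium. Ka = x²/(0.0795 − x).
x is not negligible relative to C₀; solve x² + 0.00229·x − 0.000182 = 0.
x = (−Ka + √(Ka² + 4·Ka·C₀))/2 = 1.24 × 10^-2 M
pH = −log(1.24 × 10^-2) = 1.91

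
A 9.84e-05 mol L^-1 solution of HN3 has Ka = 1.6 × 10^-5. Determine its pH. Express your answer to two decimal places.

pH = 4.49

HN3 ⇌ N3- + H+
Ka = x²/(9.84e-05 − x) = 1.6 × 10^-5
The 5% rule fails; solving x² + Ka·x − Ka·C₀ = 0 exactly:
x = (−Ka + √(Ka² + 4·Ka·C₀))/2 = 3.25 × 10^-5 M
pH = −log(3.25 × 10^-5) = 4.49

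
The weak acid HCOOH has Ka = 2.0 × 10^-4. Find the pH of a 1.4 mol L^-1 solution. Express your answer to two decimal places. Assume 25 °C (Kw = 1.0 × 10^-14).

pH = 1.78

HCOOH ⇌ HCOO- + H+
Ka = [H+]²/(1.4 − [H+]) = 2.0 × 10^-4
Since Ka ≪ C₀, [H+] ≈ √(Ka·C₀) = 1.67 × 10^-2 M.
pH = −log(1.67 × 10^-2) = 1.78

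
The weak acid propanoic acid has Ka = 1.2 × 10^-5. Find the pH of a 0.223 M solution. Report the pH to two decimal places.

CH3CH2COOH ⇌ CH3CH2COO- + H+
From the ICE table, Ka = [H+]²/(0.223 − [H+]) = 1.2 × 10^-5.
Assume [H+] ≪ 0.223: [H+] ≈ √(1.2 × 10^-5 × 0.223) = 1.64 × 10^-3 M
pH = −log[H+] = −log(1.64 × 10^-3) = 2.79

pH = 2.79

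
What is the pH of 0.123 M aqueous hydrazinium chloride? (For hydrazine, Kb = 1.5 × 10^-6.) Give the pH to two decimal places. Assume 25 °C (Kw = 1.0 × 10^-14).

pH = 4.54

N2H5+ is the conjugate acid of the weak base N2H4.
Ka = Kw/Kb = 1.0×10^-14 / 1.5 × 10^-6 = 6.67 × 10^-9
Ka = [H+]²/(0.123 − [H+]) = 6.67 × 10^-9
Neglecting [H+] in the denominator: [H+] = √(6.67 × 10^-9 × 0.123) = 2.86 × 10^-5 M
([H+]/C₀ = 0.023% < 5%, so the approximation holds.)
pH = −log[H+] = −log(2.86 × 10^-5) = 4.54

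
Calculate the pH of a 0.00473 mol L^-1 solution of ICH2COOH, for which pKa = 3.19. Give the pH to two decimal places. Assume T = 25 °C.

ICH2COOH ⇌ ICH2COO- + H+
Ka = 10^(−3.19) = 6.46 × 10^-4
From the ICE table, Ka = x²/(0.00473 − x) = 6.46 × 10^-4.
x is not negligible relative to C₀; solve x² + 0.000646·x − 3.06e-06 = 0.
x = (−Ka + √(Ka² + 4·Ka·C₀))/2 = 1.45 × 10^-3 M
pH = −log[H+] = −log(1.45 × 10^-3) = 2.84

pH = 2.84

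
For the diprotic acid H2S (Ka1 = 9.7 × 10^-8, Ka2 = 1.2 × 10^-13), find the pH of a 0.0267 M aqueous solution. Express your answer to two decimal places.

pH = 4.29

Ka1 ≫ Ka2, so treat the first dissociation as the only significant source of H+.
Ka1 = x²/(0.0267 − x) = 9.7 × 10^-8
x ≈ √(9.7 × 10^-8 × 0.0267) = 5.09 × 10^-5 M
pH = −log(5.09 × 10^-5) = 4.29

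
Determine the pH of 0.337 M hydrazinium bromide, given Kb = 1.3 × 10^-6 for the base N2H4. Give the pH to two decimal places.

pH = 4.29

N2H5+ is the conjugate acid of the weak base N2H4.
Ka = Kw/Kb = 1.0×10^-14 / 1.3 × 10^-6 = 7.69 × 10^-9
From the ICE table, Ka = [H+]²/(0.337 − [H+]) = 7.69 × 10^-9.
Assume [H+] ≪ 0.337: [H+] ≈ √(7.69 × 10^-9 × 0.337) = 5.09 × 10^-5 M
([H+]/C₀ = 0.015% < 5%, so the approximation holds.)
pH = −log[H+] = −log(5.09 × 10^-5) = 4.29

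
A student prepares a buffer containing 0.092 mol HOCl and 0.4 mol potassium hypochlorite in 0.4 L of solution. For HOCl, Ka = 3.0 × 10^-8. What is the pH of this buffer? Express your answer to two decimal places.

pH = 8.16

pKa = −log(3.0 × 10^-8) = 7.523
Using pH = pKa + log([base]/[acid]) with [base]/[acid] = 0.4/0.092:
pH = 7.523 + (+0.638) = 8.16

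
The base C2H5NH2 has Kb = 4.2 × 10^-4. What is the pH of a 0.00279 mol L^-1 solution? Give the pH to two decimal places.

pH = 10.95

C2H5NH2 + H2O ⇌ C2H5NH3+ + OH-
Kb = [OH-]²/(0.00279 − [OH-]) = 4.2 × 10^-4
[OH-] is not negligible relative to C₀; solve [OH-]² + 0.00042·[OH-] − 1.17e-06 = 0.
[OH-] = [−0.00042 + √(0.00042² + 4.69e-06)]/2 = 8.93 × 10^-4 M
pOH = −log(8.93 × 10^-4) = 3.05; pH = 14.00 − 3.05 = 10.95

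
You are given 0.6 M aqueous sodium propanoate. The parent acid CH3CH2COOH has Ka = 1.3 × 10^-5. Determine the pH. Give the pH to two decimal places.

pH = 9.33

CH3CH2COO- is the conjugate base of the weak acid CH3CH2COOH.
Kb = Kw/Ka = 1.0×10^-14 / 1.3 × 10^-5 = 7.69 × 10^-10
Let x = [OH-] at equilibrium. Kb = x²/(0.6 − x).
Assume x ≪ 0.6: x ≈ √(7.69 × 10^-10 × 0.6) = 2.15 × 10^-5 M
pOH = −log(2.15 × 10^-5) = 4.67; pH = 14.00 − 4.67 = 9.33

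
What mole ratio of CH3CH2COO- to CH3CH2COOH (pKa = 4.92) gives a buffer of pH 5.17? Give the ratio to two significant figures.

pH = pKa + log(r) ⇒ log(r) = 5.17 − 4.92 = +0.25
r = [CH3CH2COO-]/[CH3CH2COOH] = 10^(+0.25) = 1.78

ratio = 1.8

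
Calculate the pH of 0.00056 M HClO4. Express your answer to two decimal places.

HClO4 is a strong acid and dissociates completely, so [H+] = 0.00056 M.
pH = -log(0.00056) = 3.25

pH = 3.25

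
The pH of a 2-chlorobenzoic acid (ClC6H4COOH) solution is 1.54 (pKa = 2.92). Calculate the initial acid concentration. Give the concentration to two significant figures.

[H+] = 10^(-1.54) = 2.88 × 10^-2 M = x
Ka = 10^(−2.92) = 1.20 × 10^-3
Ka = x²/(C₀ − x) ⇒ C₀ = x + x²/Ka
C₀ = 2.88 × 10^-2 + (2.88 × 10^-2)²/(1.20 × 10^-3) = 7.20 × 10^-1 M

C₀ = 7.2 × 10^-1 M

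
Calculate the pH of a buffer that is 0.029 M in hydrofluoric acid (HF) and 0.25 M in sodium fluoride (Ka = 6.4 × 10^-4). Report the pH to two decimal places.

pH = 4.13

pKa = −log(6.4 × 10^-4) = 3.194
Using pH = pKa + log([base]/[acid]) with [base]/[acid] = 0.25/0.029:
pH = 3.194 + (+0.936) = 4.13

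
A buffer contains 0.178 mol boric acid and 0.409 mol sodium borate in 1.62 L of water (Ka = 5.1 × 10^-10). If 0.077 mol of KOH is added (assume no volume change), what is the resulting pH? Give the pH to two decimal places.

OH- converts B(OH)3 to B(OH)4-: B(OH)3 → 0.101 mol, B(OH)4- → 0.486 mol.
pKa = −log(5.1 × 10^-10) = 9.292
pH = pKa + log(n_B(OH)4-/n_B(OH)3) = 9.292 + log(0.486/0.101) = 9.292 + (+0.682)

pH = 9.97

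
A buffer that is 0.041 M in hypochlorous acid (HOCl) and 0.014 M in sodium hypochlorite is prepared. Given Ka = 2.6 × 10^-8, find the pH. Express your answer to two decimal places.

pH = 7.12

pKa = −log(2.6 × 10^-8) = 7.585
Using pH = pKa + log([base]/[acid]) with [base]/[acid] = 0.014/0.041:
pH = 7.585 + (-0.467) = 7.12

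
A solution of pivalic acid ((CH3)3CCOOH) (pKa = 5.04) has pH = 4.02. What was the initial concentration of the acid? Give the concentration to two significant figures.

C₀ = 1.1 × 10^-3 M

[H+] = 10^(-4.02) = 9.55 × 10^-5 M = x
Ka = 10^(−5.04) = 9.12 × 10^-6
Ka = x²/(C₀ − x) ⇒ C₀ = x + x²/Ka
C₀ = 9.55 × 10^-5 + (9.55 × 10^-5)²/(9.12 × 10^-6) = 1.10 × 10^-3 M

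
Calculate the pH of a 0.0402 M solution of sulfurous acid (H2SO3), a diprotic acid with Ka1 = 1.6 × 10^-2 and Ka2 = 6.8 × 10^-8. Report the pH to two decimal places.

pH = 1.73

Since Ka1 ≫ Ka2, the first ionization dominates [H+].
Ka1 = x²/(0.0402 − x) = 1.6 × 10^-2
Solving the quadratic: x = (−Ka1 + √(Ka1² + 4·Ka1·C₀))/2 = 1.86 × 10^-2 M
pH = −log(1.86 × 10^-2) = 1.73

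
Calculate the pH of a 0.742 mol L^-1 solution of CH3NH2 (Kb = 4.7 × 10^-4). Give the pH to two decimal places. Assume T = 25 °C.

CH3NH2 + H2O ⇌ CH3NH3+ + OH-
Kb = [OH-]²/(0.742 − [OH-]) = 4.7 × 10^-4
Since Kb ≪ C₀, [OH-] ≈ √(Kb·C₀) = 1.87 × 10^-2 M.
([OH-]/C₀ = 2.5% < 5%, so the approximation holds.)
pOH = 1.73, so pH = 14.00 − pOH = 12.27

pH = 12.27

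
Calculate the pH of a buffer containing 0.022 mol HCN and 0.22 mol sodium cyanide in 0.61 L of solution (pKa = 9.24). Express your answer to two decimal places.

Using pH = pKa + log([base]/[acid]) with [base]/[acid] = 0.22/0.022:
pH = 9.24 + (+1.000) = 10.24

pH = 10.24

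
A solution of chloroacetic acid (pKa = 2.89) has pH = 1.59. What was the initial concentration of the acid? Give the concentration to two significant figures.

[H+] = 10^(-1.59) = 2.57 × 10^-2 M = x
Ka = 10^(−2.89) = 1.29 × 10^-3
Ka = x²/(C₀ − x) ⇒ C₀ = x + x²/Ka
C₀ = 2.57 × 10^-2 + (2.57 × 10^-2)²/(1.29 × 10^-3) = 5.38 × 10^-1 M

C₀ = 5.4 × 10^-1 M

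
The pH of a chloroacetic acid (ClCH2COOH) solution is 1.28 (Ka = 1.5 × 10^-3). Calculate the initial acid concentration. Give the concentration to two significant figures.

C₀ = 1.9 M

[H+] = 10^(-1.28) = 5.25 × 10^-2 M = x
Ka = x²/(C₀ − x) ⇒ C₀ = x + x²/Ka
C₀ = 5.25 × 10^-2 + (5.25 × 10^-2)²/(1.5 × 10^-3) = 1.89 M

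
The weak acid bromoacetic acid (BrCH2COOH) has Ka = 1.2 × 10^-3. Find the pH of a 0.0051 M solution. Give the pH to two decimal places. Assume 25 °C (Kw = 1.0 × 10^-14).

pH = 2.71

BrCH2COOH ⇌ BrCH2COO- + H+
Ka = x²/(0.0051 − x) = 1.2 × 10^-3
x is not negligible relative to C₀; solve x² + 0.0012·x − 6.12e-06 = 0.
x = [−0.0012 + √(0.0012² + 2.45e-05)]/2 = 1.95 × 10^-3 M
pH = −log[H+] = −log(1.95 × 10^-3) = 2.71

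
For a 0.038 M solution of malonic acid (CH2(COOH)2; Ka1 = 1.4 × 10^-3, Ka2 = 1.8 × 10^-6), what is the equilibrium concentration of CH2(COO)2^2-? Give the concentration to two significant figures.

First ionization gives [H+] ≈ [CH2(COOH)COO-] = 6.63 × 10^-3 M.
Second step: Ka2 = [H+][CH2(COO)2^2-]/[CH2(COOH)COO-] ≈ [CH2(COO)2^2-] (since [H+] ≈ [CH2(COOH)COO-]).
So [CH2(COO)2^2-] ≈ Ka2.

1.8 × 10^-6 M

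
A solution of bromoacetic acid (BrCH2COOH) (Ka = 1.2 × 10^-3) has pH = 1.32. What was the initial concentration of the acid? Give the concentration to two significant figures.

C₀ = 2.0 M

[H+] = 10^(-1.32) = 4.79 × 10^-2 M = x
Ka = x²/(C₀ − x) ⇒ C₀ = x + x²/Ka
C₀ = 4.79 × 10^-2 + (4.79 × 10^-2)²/(1.2 × 10^-3) = 1.96 M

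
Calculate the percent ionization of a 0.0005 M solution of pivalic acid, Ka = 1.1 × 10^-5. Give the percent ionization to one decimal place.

(CH3)3CCOOH ⇌ (CH3)3CCOO- + H+; let x = [H+] at equilibrium.
Ka = x²/(C₀ − x); solving the quadratic gives x = 6.89 × 10^-5 M.
% ionization = x/C₀ × 100% = 6.89 × 10^-5/0.0005 × 100% = 13.8%

13.8%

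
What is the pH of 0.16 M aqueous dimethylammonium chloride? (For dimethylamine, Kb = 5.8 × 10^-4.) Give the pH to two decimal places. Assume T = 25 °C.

(CH3)2NH2+ is the conjugate acid of the weak base (CH3)2NH.
Ka = Kw/Kb = 1.0×10^-14 / 5.8 × 10^-4 = 1.72 × 10^-11
Let x = [H+] at equilibrium. Ka = x²/(0.16 − x).
Neglecting x in the denominator: x = √(1.72 × 10^-11 × 0.16) = 1.66 × 10^-6 M
(x/C₀ = 0.001% < 5%, so the approximation holds.)
pH = −log(1.66 × 10^-6) = 5.78

pH = 5.78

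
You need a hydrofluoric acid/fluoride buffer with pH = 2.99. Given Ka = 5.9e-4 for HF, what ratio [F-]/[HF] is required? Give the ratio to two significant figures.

pKa = -log(5.9 × 10^-4) = 3.229
pH = pKa + log(r) ⇒ log(r) = 2.99 − 3.229 = -0.239
r = [F-]/[HF] = 10^(-0.239) = 0.577

ratio = 0.58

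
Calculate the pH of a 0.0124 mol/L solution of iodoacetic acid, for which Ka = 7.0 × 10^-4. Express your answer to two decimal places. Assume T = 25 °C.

pH = 2.58

ICH2COOH ⇌ ICH2COO- + H+
Ka = x²/(0.0124 − x) = 7.0 × 10^-4
The 5% rule fails; solving x² + Ka·x − Ka·C₀ = 0 exactly:
x = [−0.0007 + √(0.0007² + 3.47e-05)]/2 = 2.62 × 10^-3 M
pH = −log[H+] = −log(2.62 × 10^-3) = 2.58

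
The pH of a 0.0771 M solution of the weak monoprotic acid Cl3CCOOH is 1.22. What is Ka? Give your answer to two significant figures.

Ka = 2.2 × 10^-1

[H+] = 10^(-1.22) = 6.03 × 10^-2 M
At equilibrium [HA] = 0.0771 − 6.03 × 10^-2 = 1.68 × 10^-2 M
Ka = [H+][A-]/[HA] = (6.03 × 10^-2)² / 1.68 × 10^-2 = 2.2 × 10^-1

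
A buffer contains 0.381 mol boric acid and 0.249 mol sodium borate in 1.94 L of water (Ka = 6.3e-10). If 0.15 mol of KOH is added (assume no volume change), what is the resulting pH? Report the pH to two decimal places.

After neutralization: n(B(OH)3) = 0.231 mol, n(B(OH)4-) = 0.399 mol.
pKa = −log(6.3 × 10^-10) = 9.201
pH = pKa + log(n_B(OH)4-/n_B(OH)3) = 9.201 + log(0.399/0.231) = 9.201 + (+0.237)

pH = 9.44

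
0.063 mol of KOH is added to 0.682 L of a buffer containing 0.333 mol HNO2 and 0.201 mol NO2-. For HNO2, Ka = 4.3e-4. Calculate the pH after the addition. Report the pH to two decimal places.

pH = 3.36

OH- converts HNO2 to NO2-: HNO2 → 0.27 mol, NO2- → 0.264 mol.
pKa = −log(4.3 × 10^-4) = 3.367
pH = pKa + log([A⁻]/[HA]) = 3.367 + log(0.264/0.27) = 3.367 -0.010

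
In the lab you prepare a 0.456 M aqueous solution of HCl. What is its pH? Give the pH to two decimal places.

pH = 0.34

HCl is a strong acid and dissociates completely, so [H+] = 0.456 M.
pH = -log(0.456) = 0.34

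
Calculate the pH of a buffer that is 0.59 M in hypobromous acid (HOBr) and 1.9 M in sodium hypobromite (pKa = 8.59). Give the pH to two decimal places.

pH = 9.10

pH = pKa + log([A⁻]/[HA]) = 8.59 + log(1.9/0.59)
pH = 8.59 + (+0.508) = 9.10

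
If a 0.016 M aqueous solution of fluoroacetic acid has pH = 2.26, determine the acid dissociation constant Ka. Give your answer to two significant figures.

Ka = 2.9 × 10^-3

[H+] = 10^(-2.26) = 5.50 × 10^-3 M
At equilibrium [HA] = 0.016 − 5.50 × 10^-3 = 1.05 × 10^-2 M
Ka = [H+][A-]/[HA] = (5.50 × 10^-3)² / 1.05 × 10^-2 = 2.9 × 10^-3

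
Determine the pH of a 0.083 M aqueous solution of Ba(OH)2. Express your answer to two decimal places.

Ba(OH)2 is a strong base (each formula unit releases 2 OH-); [OH-] = 0.166 M.
pOH = -log(0.166) = 0.78
pH = 14.00 - 0.78 = 13.22

pH = 13.22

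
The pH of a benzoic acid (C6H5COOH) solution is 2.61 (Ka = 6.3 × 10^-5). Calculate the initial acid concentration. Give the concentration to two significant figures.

C₀ = 9.8 × 10^-2 M

[H+] = 10^(-2.61) = 2.45 × 10^-3 M = x
Ka = x²/(C₀ − x) ⇒ C₀ = x + x²/Ka
C₀ = 2.45 × 10^-3 + (2.45 × 10^-3)²/(6.3 × 10^-5) = 9.77 × 10^-2 M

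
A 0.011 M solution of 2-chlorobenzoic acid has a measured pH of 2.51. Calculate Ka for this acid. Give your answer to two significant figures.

Ka = 1.2 × 10^-3

[H+] = 10^(-2.51) = 3.09 × 10^-3 M
At equilibrium [HA] = 0.011 − 3.09 × 10^-3 = 7.91 × 10^-3 M
Ka = [H+][A-]/[HA] = (3.09 × 10^-3)² / 7.91 × 10^-3 = 1.2 × 10^-3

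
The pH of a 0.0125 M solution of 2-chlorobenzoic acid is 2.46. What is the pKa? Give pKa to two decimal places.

pKa = 2.88

[H+] = 10^(-2.46) = 3.47 × 10^-3 M
At equilibrium [HA] = 0.0125 − 3.47 × 10^-3 = 9.03 × 10^-3 M
Ka = [H+][A-]/[HA] = (3.47 × 10^-3)² / 9.03 × 10^-3 = 1.33 × 10^-3
pKa = -log(1.33 × 10^-3) = 2.88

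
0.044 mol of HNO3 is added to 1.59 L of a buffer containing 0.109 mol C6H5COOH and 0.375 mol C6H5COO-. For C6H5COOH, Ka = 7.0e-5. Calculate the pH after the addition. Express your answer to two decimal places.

pH = 4.49

Added H+ converts C6H5COO- to C6H5COOH: C6H5COOH → 0.153 mol, C6H5COO- → 0.331 mol.
pKa = −log(7.0 × 10^-5) = 4.155
Henderson–Hasselbalch with mole ratio 0.331/0.153: pH = 4.155 + (+0.335)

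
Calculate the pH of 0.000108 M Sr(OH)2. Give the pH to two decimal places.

pH = 10.33

Sr(OH)2 is a strong base (each formula unit releases 2 OH-); [OH-] = 0.000216 M.
pOH = -log(0.000216) = 3.67
pH = 14.00 - 3.67 = 10.33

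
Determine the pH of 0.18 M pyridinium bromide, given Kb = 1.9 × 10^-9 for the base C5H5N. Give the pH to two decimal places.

C5H5NH+ is the conjugate acid of the weak base C5H5N.
Ka = Kw/Kb = 1.0×10^-14 / 1.9 × 10^-9 = 5.26 × 10^-6
From the ICE table, Ka = [H+]²/(0.18 − [H+]) = 5.26 × 10^-6.
Assume [H+] ≪ 0.18: [H+] ≈ √(5.26 × 10^-6 × 0.18) = 9.73 × 10^-4 M
Check: 0.54% ionized — well under 5%, approximation valid.
pH = −log[H+] = −log(9.73 × 10^-4) = 3.01

pH = 3.01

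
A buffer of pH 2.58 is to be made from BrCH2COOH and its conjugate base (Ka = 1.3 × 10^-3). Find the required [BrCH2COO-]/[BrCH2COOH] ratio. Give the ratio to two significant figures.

pKa = -log(1.3 × 10^-3) = 2.886
pH = pKa + log(r) ⇒ log(r) = 2.58 − 2.886 = -0.306
r = [BrCH2COO-]/[BrCH2COOH] = 10^(-0.306) = 0.494

ratio = 0.49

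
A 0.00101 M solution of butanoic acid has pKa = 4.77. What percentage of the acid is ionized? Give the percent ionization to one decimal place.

CH3(CH2)2COOH ⇌ CH3(CH2)2COO- + H+; let x = [H+] at equilibrium.
Ka = 10^(−4.77) = 1.70 × 10^-5
Ka = x²/(C₀ − x); solving the quadratic gives x = 1.23 × 10^-4 M.
% ionization = x/C₀ × 100% = 1.23 × 10^-4/0.00101 × 100% = 12.2%

12.2%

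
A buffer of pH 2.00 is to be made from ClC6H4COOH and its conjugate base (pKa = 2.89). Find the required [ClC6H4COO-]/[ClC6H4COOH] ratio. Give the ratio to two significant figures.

pH = pKa + log(r) ⇒ log(r) = 2.00 − 2.89 = -0.89
r = [ClC6H4COO-]/[ClC6H4COOH] = 10^(-0.89) = 0.129

ratio = 0.13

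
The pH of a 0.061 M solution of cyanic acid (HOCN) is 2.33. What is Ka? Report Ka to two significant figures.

Ka = 3.9 × 10^-4

[H+] = 10^(-2.33) = 4.68 × 10^-3 M
At equilibrium [HA] = 0.061 − 4.68 × 10^-3 = 5.63 × 10^-2 M
Ka = [H+][A-]/[HA] = (4.68 × 10^-3)² / 5.63 × 10^-2 = 3.9 × 10^-4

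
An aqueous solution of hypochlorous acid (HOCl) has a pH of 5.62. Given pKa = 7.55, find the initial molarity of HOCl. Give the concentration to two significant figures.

[H+] = 10^(-5.62) = 2.40 × 10^-6 M = x
Ka = 10^(−7.55) = 2.82 × 10^-8
Ka = x²/(C₀ − x) ⇒ C₀ = x + x²/Ka
C₀ = 2.40 × 10^-6 + (2.40 × 10^-6)²/(2.82 × 10^-8) = 2.07 × 10^-4 M

C₀ = 2.1 × 10^-4 M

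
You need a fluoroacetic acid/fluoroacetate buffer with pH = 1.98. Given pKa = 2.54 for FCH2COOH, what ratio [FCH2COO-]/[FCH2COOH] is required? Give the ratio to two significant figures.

pH = pKa + log(r) ⇒ log(r) = 1.98 − 2.54 = -0.56
r = [FCH2COO-]/[FCH2COOH] = 10^(-0.56) = 0.275

ratio = 0.28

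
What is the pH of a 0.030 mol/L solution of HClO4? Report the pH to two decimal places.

HClO4 is a strong acid and dissociates completely, so [H+] = 0.030 M.
pH = -log(0.03) = 1.52

pH = 1.52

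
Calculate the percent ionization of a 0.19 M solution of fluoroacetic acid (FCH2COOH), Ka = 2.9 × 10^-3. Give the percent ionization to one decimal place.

11.6%

FCH2COOH ⇌ FCH2COO- + H+; let x = [H+] at equilibrium.
Ka = x²/(C₀ − x); solving the quadratic gives x = 2.21 × 10^-2 M.
Fraction ionized = 2.21 × 10^-2 / 0.19 = 0.1163 → 11.6%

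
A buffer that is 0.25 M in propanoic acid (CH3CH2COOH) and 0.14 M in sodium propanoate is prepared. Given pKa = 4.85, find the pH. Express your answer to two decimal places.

Using pH = pKa + log([base]/[acid]) with [base]/[acid] = 0.14/0.25:
pH = 4.85 + (-0.252) = 4.60

pH = 4.60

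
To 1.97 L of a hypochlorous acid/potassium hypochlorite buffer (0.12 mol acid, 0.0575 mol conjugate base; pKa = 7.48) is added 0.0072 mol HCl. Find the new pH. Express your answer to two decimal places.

Added H+ converts OCl- to HOCl: HOCl → 0.127 mol, OCl- → 0.0503 mol.
pH = pKa + log([A⁻]/[HA]) = 7.48 + log(0.0503/0.127) = 7.48 -0.402

pH = 7.08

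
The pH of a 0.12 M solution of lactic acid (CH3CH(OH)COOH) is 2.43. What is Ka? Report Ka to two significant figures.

[H+] = 10^(-2.43) = 3.72 × 10^-3 M
At equilibrium [HA] = 0.12 − 3.72 × 10^-3 = 1.16 × 10^-1 M
Ka = [H+][A-]/[HA] = (3.72 × 10^-3)² / 1.16 × 10^-1 = 1.2 × 10^-4

Ka = 1.2 × 10^-4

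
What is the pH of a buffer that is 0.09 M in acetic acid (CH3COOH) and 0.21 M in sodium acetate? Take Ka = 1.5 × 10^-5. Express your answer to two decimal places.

pKa = −log(1.5 × 10^-5) = 4.824
pH = pKa + log([A⁻]/[HA]) = 4.824 + log(0.21/0.09)
pH = 4.824 + (+0.368) = 5.19

pH = 5.19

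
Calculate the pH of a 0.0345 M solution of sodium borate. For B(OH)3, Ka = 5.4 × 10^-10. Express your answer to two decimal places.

pH = 10.90

B(OH)4- is the conjugate base of the weak acid B(OH)3.
Kb = Kw/Ka = 1.0×10^-14 / 5.4 × 10^-10 = 1.85 × 10^-5
From the ICE table, Kb = [OH-]²/(0.0345 − [OH-]) = 1.85 × 10^-5.
Since Kb ≪ C₀, [OH-] ≈ √(Kb·C₀) = 7.99 × 10^-4 M.
([OH-]/C₀ = 2.3% < 5%, so the approximation holds.)
pOH = −log(7.99 × 10^-4) = 3.10; pH = 14.00 − 3.10 = 10.90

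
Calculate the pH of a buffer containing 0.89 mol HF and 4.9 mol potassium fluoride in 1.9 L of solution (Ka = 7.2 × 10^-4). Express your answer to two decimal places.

pKa = −log(7.2 × 10^-4) = 3.143
pH = pKa + log([A⁻]/[HA]) = 3.143 + log(4.9/0.89)
pH = 3.143 + (+0.741) = 3.88

pH = 3.88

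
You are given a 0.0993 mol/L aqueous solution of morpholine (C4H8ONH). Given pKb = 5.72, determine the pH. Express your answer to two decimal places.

C4H8ONH + H2O ⇌ C4H8ONH2+ + OH-
Kb = 10^(−5.72) = 1.91 × 10^-6
From the ICE table, Kb = [OH-]²/(0.0993 − [OH-]) = 1.91 × 10^-6.
Neglecting [OH-] in the denominator: [OH-] = √(1.91 × 10^-6 × 0.0993) = 4.36 × 10^-4 M
Check: 0.44% ionized — well under 5%, approximation valid.
pOH = 3.36, so pH = 14.00 − pOH = 10.64

pH = 10.64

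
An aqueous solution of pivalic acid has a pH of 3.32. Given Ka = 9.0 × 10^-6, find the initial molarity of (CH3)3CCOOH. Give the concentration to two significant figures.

C₀ = 2.6 × 10^-2 M

[H+] = 10^(-3.32) = 4.79 × 10^-4 M = x
Ka = x²/(C₀ − x) ⇒ C₀ = x + x²/Ka
C₀ = 4.79 × 10^-4 + (4.79 × 10^-4)²/(9.0 × 10^-6) = 2.60 × 10^-2 M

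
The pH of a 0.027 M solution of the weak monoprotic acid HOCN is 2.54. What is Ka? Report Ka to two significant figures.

Ka = 3.4 × 10^-4

[H+] = 10^(-2.54) = 2.88 × 10^-3 M
At equilibrium [HA] = 0.027 − 2.88 × 10^-3 = 2.41 × 10^-2 M
Ka = [H+][A-]/[HA] = (2.88 × 10^-3)² / 2.41 × 10^-2 = 3.4 × 10^-4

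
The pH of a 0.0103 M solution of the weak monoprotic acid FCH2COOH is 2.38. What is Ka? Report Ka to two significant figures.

[H+] = 10^(-2.38) = 4.17 × 10^-3 M
At equilibrium [HA] = 0.0103 − 4.17 × 10^-3 = 6.13 × 10^-3 M
Ka = [H+][A-]/[HA] = (4.17 × 10^-3)² / 6.13 × 10^-3 = 2.8 × 10^-3

Ka = 2.8 × 10^-3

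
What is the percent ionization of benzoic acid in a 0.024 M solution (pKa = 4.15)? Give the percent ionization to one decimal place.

C6H5COOH ⇌ C6H5COO- + H+; let x = [H+] at equilibrium.
Ka = 10^(−4.15) = 7.08 × 10^-5
Solve x² + 7.08e-05x − 1.7e-06 = 0 → x = 1.27 × 10^-3 M
% ionization = x/C₀ × 100% = 1.27 × 10^-3/0.024 × 100% = 5.3%

5.3%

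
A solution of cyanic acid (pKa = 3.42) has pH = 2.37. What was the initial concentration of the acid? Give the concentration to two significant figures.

C₀ = 5.2 × 10^-2 M

[H+] = 10^(-2.37) = 4.27 × 10^-3 M = x
Ka = 10^(−3.42) = 3.80 × 10^-4
Ka = x²/(C₀ − x) ⇒ C₀ = x + x²/Ka
C₀ = 4.27 × 10^-3 + (4.27 × 10^-3)²/(3.80 × 10^-4) = 5.23 × 10^-2 M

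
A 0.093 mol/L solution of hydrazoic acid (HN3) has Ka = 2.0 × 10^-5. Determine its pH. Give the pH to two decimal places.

pH = 2.87

HN3 ⇌ N3- + H+
From the ICE table, Ka = x²/(0.093 − x) = 2.0 × 10^-5.
Neglecting x in the denominator: x = √(2.0 × 10^-5 × 0.093) = 1.36 × 10^-3 M
pH = −log(1.36 × 10^-3) = 2.87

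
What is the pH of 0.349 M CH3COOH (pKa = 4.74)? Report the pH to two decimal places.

CH3COOH ⇌ CH3COO- + H+
Ka = 10^(−4.74) = 1.82 × 10^-5
From the ICE table, Ka = [H+]²/(0.349 − [H+]) = 1.82 × 10^-5.
Since Ka ≪ C₀, [H+] ≈ √(Ka·C₀) = 2.52 × 10^-3 M.
Check: 0.72% ionized — well under 5%, approximation valid.
pH = −log[H+] = −log(2.52 × 10^-3) = 2.60

pH = 2.60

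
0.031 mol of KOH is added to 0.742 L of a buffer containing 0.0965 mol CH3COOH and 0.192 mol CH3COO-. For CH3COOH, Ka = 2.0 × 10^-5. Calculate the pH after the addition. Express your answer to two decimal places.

After neutralization: n(CH3COOH) = 0.0655 mol, n(CH3COO-) = 0.223 mol.
pKa = −log(2.0 × 10^-5) = 4.699
pH = pKa + log([A⁻]/[HA]) = 4.699 + log(0.223/0.0655) = 4.699 +0.532

pH = 5.23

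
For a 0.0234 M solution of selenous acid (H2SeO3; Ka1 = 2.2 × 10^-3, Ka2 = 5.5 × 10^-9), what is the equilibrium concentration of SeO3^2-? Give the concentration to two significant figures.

First ionization gives [H+] ≈ [HSeO3-] = 6.16 × 10^-3 M.
Second step: Ka2 = [H+][SeO3^2-]/[HSeO3-] ≈ [SeO3^2-] (since [H+] ≈ [HSeO3-]).
So [SeO3^2-] ≈ Ka2.

5.5 × 10^-9 M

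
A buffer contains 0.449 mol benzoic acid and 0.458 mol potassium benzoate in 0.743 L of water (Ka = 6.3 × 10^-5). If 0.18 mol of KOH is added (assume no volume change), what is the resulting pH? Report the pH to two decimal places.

After neutralization: n(C6H5COOH) = 0.269 mol, n(C6H5COO-) = 0.638 mol.
pKa = −log(6.3 × 10^-5) = 4.201
Henderson–Hasselbalch with mole ratio 0.638/0.269: pH = 4.201 + (+0.375)

pH = 4.58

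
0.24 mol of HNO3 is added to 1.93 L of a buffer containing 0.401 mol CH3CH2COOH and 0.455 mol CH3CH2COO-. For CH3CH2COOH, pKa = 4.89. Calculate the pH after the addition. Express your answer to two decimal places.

pH = 4.42

After neutralization: n(CH3CH2COOH) = 0.641 mol, n(CH3CH2COO-) = 0.215 mol.
pH = pKa + log([A⁻]/[HA]) = 4.89 + log(0.215/0.641) = 4.89 -0.474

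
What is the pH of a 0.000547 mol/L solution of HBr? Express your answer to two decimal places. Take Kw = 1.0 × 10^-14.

HBr is a strong acid and dissociates completely, so [H+] = 0.000547 M.
pH = -log(0.000547) = 3.26

pH = 3.26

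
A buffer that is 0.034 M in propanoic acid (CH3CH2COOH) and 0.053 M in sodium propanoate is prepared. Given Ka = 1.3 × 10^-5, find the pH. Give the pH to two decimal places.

pKa = −log(1.3 × 10^-5) = 4.886
Using pH = pKa + log([base]/[acid]) with [base]/[acid] = 0.053/0.034:
pH = 4.886 + (+0.193) = 5.08

pH = 5.08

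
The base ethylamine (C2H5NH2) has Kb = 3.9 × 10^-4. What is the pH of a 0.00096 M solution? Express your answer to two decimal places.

C2H5NH2 + H2O ⇌ C2H5NH3+ + OH-
From the ICE table, Kb = [OH-]²/(0.00096 − [OH-]) = 3.9 × 10^-4.
Here C₀/Kb ≈ 2.46, so the small-[OH-] approximation fails. Use the quadratic:
[OH-] = [−0.00039 + √(0.00039² + 1.5e-06)]/2 = 4.47 × 10^-4 M
pOH = −log(4.47 × 10^-4) = 3.35; pH = 14.00 − 3.35 = 10.65

pH = 10.65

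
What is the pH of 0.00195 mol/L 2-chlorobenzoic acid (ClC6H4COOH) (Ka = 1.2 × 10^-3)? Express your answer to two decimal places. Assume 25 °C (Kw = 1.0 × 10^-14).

ClC6H4COOH ⇌ ClC6H4COO- + H+
Ka = [H+]²/(0.00195 − [H+]) = 1.2 × 10^-3
[H+] is not negligible relative to C₀; solve [H+]² + 0.0012·[H+] − 2.34e-06 = 0.
[H+] = (−Ka + √(Ka² + 4·Ka·C₀))/2 = 1.04 × 10^-3 M
pH = −log[H+] = −log(1.04 × 10^-3) = 2.98

pH = 2.98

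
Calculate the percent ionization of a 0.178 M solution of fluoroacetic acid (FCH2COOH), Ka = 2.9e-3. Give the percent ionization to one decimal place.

12.0%

FCH2COOH ⇌ FCH2COO- + H+; let x = [H+] at equilibrium.
Ka = x²/(C₀ − x); solving the quadratic gives x = 2.13 × 10^-2 M.
Fraction ionized = 2.13 × 10^-2 / 0.178 = 0.1197 → 12.0%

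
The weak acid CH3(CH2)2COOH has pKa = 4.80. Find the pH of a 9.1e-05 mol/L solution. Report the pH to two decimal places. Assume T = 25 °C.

CH3(CH2)2COOH ⇌ CH3(CH2)2COO- + H+
Ka = 10^(−4.80) = 1.58 × 10^-5
Let x = [H+] at equilibrium. Ka = x²/(9.1e-05 − x).
x is not negligible relative to C₀; solve x² + 1.58e-05·x − 1.44e-09 = 0.
x = (−Ka + √(Ka² + 4·Ka·C₀))/2 = 3.08 × 10^-5 M
pH = −log(3.08 × 10^-5) = 4.51

pH = 4.51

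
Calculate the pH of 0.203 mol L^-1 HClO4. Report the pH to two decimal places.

HClO4 is a strong acid and dissociates completely, so [H+] = 0.203 M.
pH = -log(0.203) = 0.69

pH = 0.69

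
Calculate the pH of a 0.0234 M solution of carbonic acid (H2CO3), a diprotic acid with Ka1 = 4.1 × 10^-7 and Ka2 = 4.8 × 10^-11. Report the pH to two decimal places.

Since Ka1 ≫ Ka2, the first ionization dominates [H+].
Ka1 = x²/(0.0234 − x) = 4.1 × 10^-7
x ≈ √(4.1 × 10^-7 × 0.0234) = 9.79 × 10^-5 M
pH = −log(9.79 × 10^-5) = 4.01

pH = 4.01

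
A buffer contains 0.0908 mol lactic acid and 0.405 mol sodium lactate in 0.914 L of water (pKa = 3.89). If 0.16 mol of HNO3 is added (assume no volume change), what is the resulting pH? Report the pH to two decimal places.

pH = 3.88

After neutralization: n(CH3CH(OH)COOH) = 0.251 mol, n(CH3CH(OH)COO-) = 0.245 mol.
pH = pKa + log([A⁻]/[HA]) = 3.89 + log(0.245/0.251) = 3.89 -0.011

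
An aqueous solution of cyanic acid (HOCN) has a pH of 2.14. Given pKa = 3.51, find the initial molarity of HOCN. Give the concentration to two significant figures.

C₀ = 1.8 × 10^-1 M

[H+] = 10^(-2.14) = 7.24 × 10^-3 M = x
Ka = 10^(−3.51) = 3.09 × 10^-4
Ka = x²/(C₀ − x) ⇒ C₀ = x + x²/Ka
C₀ = 7.24 × 10^-3 + (7.24 × 10^-3)²/(3.09 × 10^-4) = 1.77 × 10^-1 M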